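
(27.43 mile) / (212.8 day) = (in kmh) 0.008644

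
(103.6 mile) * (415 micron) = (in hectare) 0.006919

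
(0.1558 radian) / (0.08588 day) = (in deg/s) 0.001203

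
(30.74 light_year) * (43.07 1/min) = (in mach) 6.131e+14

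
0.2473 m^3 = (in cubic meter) 0.2473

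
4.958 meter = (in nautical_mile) 0.002677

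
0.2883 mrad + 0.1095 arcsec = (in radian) 0.0002888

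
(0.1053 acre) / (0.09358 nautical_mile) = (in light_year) 2.599e-16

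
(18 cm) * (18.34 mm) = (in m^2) 0.003301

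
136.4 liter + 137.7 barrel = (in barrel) 138.6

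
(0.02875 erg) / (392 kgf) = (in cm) 7.479e-11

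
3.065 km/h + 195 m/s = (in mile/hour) 438.1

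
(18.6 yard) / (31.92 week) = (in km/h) 3.172e-06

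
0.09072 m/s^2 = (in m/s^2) 0.09072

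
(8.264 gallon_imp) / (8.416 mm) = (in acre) 0.001103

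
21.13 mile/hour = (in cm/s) 944.6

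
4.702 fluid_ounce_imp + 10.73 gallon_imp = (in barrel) 0.3077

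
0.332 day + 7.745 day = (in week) 1.154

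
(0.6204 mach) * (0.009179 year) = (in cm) 6.115e+09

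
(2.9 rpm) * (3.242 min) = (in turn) 9.402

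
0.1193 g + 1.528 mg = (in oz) 0.004262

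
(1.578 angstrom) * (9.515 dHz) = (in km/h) 5.405e-10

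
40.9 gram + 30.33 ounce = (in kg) 0.9007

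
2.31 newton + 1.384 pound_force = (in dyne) 8.466e+05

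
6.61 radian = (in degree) 378.7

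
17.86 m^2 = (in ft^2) 192.2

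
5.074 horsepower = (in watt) 3784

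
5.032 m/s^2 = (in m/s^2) 5.032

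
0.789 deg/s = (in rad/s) 0.01377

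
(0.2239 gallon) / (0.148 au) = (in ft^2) 4.121e-13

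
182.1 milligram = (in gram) 0.1821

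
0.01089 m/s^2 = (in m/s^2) 0.01089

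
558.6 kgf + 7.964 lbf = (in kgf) 562.2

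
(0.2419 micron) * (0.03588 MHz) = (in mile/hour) 0.01942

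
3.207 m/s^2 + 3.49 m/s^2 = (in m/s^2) 6.697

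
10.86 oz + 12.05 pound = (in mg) 5.774e+06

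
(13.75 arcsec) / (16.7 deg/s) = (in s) 0.0002287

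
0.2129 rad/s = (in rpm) 2.033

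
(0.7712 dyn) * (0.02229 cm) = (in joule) 1.719e-09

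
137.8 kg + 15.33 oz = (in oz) 4876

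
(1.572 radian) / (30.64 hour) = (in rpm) 0.0001361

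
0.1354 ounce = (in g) 3.839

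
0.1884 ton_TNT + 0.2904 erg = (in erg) 7.883e+15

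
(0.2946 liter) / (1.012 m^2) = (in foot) 0.0009551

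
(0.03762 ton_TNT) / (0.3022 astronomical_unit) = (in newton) 0.003482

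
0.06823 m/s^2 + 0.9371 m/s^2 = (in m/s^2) 1.005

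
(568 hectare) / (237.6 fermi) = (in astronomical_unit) 1.598e+08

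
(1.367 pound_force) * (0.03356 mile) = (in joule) 328.4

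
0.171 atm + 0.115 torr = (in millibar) 173.4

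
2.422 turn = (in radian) 15.22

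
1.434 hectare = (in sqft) 1.544e+05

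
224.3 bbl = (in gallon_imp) 7844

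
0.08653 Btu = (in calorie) 21.82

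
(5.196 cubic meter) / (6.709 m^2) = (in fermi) 7.745e+14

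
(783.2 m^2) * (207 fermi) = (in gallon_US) 4.283e-08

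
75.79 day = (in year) 0.2076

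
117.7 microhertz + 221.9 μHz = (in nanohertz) 3.396e+05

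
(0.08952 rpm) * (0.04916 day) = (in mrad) 3.982e+04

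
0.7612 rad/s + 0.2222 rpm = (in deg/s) 44.95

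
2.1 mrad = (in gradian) 0.1337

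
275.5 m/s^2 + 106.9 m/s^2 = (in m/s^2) 382.4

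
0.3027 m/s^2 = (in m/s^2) 0.3027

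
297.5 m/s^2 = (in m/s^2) 297.5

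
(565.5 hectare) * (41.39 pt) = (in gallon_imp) 1.816e+07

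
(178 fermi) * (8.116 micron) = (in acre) 3.57e-22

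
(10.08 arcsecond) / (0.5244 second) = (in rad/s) 9.319e-05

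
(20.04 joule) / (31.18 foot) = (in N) 2.109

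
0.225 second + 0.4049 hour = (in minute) 24.3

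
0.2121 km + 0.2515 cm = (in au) 1.418e-09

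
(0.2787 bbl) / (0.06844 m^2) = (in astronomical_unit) 4.328e-12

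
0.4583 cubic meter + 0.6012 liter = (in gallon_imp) 100.9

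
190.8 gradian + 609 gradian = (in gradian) 799.8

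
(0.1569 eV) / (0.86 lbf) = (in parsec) 2.13e-37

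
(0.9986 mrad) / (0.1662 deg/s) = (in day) 3.984e-06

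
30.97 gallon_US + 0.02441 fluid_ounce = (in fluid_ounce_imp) 4126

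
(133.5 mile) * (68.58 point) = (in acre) 1.284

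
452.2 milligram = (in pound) 0.0009969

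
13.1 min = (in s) 786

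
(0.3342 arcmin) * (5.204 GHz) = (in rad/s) 5.059e+05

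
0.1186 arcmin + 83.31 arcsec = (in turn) 6.977e-05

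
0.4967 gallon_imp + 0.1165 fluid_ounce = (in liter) 2.261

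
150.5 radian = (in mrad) 1.505e+05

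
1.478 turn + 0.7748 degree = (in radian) 9.3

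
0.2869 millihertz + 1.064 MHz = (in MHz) 1.064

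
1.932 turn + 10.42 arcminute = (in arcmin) 4.174e+04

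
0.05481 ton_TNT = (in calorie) 5.481e+07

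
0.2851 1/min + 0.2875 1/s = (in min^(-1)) 17.54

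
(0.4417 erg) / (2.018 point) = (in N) 6.204e-05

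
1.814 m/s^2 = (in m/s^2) 1.814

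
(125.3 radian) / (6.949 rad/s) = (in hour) 0.005009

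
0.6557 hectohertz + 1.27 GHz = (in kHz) 1.27e+06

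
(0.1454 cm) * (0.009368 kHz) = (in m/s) 0.01362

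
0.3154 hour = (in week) 0.001877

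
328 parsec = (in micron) 1.012e+25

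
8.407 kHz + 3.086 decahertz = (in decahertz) 843.8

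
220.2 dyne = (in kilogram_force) 0.0002245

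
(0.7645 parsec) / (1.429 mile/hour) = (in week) 6.106e+10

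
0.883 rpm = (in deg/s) 5.298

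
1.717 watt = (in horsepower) 0.002303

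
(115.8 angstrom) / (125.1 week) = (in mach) 4.495e-19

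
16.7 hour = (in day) 0.6958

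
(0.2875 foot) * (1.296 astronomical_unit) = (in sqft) 1.829e+11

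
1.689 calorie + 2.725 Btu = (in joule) 2882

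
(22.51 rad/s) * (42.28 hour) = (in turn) 5.453e+05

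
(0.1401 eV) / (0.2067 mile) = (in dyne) 6.748e-18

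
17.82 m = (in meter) 17.82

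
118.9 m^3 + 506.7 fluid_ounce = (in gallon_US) 3.141e+04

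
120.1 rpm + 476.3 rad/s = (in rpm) 4668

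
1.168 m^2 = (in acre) 0.0002886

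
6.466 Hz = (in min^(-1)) 388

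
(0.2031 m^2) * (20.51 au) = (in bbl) 3.92e+12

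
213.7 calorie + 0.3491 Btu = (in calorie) 301.7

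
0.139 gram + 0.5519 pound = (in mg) 2.505e+05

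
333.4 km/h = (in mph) 207.2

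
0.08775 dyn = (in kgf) 8.948e-08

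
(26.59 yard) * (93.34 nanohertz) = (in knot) 4.411e-06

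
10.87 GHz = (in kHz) 1.087e+07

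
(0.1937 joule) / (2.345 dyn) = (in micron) 8.26e+09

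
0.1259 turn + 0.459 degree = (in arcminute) 2747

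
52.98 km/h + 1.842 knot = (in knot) 30.45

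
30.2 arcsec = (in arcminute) 0.5033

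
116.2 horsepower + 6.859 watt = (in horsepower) 116.2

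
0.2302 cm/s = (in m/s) 0.002302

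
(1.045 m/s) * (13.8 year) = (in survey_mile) 2.826e+05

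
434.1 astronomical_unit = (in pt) 1.841e+17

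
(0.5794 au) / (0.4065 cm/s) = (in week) 3.526e+07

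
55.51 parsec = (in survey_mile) 1.064e+15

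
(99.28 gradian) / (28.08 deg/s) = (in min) 0.05303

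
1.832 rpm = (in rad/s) 0.1918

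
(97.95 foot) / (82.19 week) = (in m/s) 6.006e-07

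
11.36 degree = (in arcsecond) 4.09e+04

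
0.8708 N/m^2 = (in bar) 8.708e-06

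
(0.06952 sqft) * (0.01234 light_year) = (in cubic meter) 7.54e+11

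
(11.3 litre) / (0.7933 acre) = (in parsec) 1.141e-22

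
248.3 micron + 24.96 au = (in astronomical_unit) 24.96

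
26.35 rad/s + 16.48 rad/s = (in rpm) 409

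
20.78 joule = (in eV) 1.297e+20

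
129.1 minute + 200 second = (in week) 0.01314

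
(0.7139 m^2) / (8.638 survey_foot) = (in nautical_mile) 0.0001464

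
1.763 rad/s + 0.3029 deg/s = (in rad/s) 1.768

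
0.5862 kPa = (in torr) 4.397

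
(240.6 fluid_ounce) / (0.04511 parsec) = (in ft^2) 5.502e-17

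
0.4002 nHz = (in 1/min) 2.401e-08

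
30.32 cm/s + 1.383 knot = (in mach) 0.00298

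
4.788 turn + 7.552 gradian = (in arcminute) 1.038e+05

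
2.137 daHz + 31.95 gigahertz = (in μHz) 3.195e+16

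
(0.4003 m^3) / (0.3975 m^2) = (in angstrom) 1.007e+10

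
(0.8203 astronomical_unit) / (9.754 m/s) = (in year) 398.9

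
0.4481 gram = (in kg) 0.0004481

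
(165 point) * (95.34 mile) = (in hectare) 0.8931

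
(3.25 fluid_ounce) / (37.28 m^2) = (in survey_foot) 8.459e-06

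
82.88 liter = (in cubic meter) 0.08288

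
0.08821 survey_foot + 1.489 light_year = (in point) 3.993e+19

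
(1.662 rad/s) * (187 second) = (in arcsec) 6.411e+07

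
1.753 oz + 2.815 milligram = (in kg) 0.0497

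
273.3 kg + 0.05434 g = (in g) 2.733e+05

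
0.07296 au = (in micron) 1.091e+16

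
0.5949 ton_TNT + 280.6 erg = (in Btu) 2.359e+06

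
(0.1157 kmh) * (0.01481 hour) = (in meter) 1.714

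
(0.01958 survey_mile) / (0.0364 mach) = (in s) 2.542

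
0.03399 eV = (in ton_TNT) 1.302e-30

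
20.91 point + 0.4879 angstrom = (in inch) 0.2904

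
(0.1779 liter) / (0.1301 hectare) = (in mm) 0.0001367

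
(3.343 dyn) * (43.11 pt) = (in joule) 5.084e-07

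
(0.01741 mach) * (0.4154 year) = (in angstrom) 7.766e+17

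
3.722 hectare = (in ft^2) 4.006e+05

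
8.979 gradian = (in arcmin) 484.9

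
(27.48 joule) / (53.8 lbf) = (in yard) 0.1256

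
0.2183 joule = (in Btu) 0.0002069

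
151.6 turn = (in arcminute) 3.275e+06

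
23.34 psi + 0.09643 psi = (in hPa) 1616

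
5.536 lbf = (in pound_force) 5.536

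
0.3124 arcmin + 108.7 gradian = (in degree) 97.84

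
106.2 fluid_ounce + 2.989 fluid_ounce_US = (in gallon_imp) 0.7103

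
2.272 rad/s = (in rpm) 21.7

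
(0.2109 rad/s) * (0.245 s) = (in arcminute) 177.6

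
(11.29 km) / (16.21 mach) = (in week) 3.382e-06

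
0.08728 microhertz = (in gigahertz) 8.728e-17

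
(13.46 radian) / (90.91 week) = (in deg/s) 1.403e-05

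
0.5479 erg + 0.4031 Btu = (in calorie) 101.6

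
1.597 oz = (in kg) 0.04527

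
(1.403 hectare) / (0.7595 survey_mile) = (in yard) 12.55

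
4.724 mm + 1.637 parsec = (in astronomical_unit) 3.377e+05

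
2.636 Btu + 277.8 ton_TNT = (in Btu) 1.102e+09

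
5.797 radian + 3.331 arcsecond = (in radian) 5.797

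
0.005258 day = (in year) 1.441e-05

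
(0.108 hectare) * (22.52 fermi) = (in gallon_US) 6.425e-09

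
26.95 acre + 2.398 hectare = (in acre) 32.88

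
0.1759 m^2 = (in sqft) 1.893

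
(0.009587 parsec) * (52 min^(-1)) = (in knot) 4.984e+14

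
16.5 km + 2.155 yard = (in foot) 5.414e+04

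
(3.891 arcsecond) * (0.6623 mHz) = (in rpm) 1.193e-07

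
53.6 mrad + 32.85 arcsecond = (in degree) 3.08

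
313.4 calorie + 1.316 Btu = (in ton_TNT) 6.452e-07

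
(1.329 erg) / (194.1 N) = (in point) 1.941e-06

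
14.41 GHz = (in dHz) 1.441e+11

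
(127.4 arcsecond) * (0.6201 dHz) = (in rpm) 0.0003657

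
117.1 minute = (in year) 0.0002228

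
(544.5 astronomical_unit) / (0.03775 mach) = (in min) 1.056e+11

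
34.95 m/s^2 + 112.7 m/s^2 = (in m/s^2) 147.7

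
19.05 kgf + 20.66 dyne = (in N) 186.8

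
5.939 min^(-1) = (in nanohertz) 9.898e+07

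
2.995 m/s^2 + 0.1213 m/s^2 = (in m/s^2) 3.116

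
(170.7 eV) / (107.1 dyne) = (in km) 2.554e-17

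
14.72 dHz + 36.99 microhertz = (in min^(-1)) 88.32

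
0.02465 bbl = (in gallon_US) 1.035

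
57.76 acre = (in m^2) 2.337e+05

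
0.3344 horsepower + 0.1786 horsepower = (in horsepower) 0.513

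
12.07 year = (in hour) 1.057e+05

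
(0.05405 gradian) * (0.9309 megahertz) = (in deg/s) 4.528e+04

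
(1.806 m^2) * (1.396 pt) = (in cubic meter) 0.0008894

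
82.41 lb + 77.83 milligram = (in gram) 3.738e+04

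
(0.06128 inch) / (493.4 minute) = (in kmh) 1.893e-07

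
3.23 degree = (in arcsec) 1.163e+04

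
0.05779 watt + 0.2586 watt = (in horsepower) 0.0004243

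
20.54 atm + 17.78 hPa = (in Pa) 2.083e+06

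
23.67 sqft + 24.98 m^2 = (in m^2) 27.18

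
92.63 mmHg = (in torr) 92.63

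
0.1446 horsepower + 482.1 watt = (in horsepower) 0.7911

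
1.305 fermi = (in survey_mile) 8.109e-19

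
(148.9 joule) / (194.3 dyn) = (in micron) 7.663e+10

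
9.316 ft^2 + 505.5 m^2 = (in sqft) 5450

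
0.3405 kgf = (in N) 3.339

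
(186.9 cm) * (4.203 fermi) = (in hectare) 7.855e-19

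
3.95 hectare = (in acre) 9.761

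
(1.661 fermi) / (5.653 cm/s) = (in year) 9.317e-22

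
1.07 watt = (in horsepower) 0.001435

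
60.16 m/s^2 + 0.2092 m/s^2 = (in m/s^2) 60.37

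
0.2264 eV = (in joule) 3.627e-20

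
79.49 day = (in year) 0.2178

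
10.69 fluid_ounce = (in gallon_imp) 0.06954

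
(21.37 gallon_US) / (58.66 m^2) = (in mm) 1.379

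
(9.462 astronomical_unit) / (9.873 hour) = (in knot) 7.741e+07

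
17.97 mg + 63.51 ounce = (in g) 1800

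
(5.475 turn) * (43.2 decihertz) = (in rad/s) 148.6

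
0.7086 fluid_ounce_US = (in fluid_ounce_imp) 0.7375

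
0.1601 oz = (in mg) 4539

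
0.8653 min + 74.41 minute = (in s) 4517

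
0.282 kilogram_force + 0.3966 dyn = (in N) 2.765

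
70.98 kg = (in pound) 156.5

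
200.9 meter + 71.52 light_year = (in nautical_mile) 3.654e+14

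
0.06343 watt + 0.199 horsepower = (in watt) 148.5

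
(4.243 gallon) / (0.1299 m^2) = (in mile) 7.683e-05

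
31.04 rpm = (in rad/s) 3.251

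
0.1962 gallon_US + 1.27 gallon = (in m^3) 0.00555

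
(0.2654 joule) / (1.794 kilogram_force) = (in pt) 42.76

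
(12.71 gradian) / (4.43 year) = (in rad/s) 1.429e-09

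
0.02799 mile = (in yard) 49.26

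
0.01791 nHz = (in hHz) 1.791e-13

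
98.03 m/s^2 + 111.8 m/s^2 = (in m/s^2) 209.8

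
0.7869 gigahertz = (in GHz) 0.7869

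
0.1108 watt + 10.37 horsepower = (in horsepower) 10.37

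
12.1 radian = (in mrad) 1.21e+04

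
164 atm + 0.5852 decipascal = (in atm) 164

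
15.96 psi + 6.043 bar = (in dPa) 7.143e+06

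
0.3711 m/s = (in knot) 0.7214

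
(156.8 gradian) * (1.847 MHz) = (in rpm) 4.344e+07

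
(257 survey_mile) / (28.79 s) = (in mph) 3.214e+04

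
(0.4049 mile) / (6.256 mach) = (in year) 9.7e-09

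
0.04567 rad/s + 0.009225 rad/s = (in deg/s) 3.145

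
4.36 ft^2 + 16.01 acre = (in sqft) 6.974e+05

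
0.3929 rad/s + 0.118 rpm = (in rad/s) 0.4053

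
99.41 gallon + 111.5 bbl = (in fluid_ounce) 6.121e+05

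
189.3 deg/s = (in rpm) 31.55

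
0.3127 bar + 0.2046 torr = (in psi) 4.539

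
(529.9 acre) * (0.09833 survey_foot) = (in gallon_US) 1.698e+07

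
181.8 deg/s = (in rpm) 30.3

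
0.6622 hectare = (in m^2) 6622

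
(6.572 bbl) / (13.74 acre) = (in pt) 0.05327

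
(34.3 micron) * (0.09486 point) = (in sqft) 1.236e-08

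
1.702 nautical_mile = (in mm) 3.152e+06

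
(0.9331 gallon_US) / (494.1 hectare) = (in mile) 4.442e-13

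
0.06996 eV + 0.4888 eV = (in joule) 8.952e-20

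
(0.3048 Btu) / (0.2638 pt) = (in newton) 3.456e+06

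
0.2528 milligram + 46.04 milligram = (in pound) 0.0001021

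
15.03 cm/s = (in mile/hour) 0.3362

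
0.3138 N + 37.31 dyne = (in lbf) 0.07063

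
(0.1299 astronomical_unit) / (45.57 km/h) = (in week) 2538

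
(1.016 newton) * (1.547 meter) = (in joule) 1.572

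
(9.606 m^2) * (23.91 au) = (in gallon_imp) 7.558e+15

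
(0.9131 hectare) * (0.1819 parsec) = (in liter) 5.125e+22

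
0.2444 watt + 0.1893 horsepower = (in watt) 141.4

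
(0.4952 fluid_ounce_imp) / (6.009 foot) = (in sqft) 8.269e-05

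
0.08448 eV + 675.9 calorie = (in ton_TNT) 6.759e-07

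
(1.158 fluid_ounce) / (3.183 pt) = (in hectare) 3.05e-06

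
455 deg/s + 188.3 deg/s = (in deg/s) 643.3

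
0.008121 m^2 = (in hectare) 8.121e-07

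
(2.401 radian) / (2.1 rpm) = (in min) 0.182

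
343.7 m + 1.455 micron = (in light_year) 3.633e-14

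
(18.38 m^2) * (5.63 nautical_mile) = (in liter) 1.916e+08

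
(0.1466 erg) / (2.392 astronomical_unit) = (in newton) 4.097e-20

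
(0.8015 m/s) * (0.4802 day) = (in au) 2.223e-07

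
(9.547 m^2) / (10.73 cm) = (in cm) 8897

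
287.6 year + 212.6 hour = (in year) 287.6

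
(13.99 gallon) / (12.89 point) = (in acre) 0.002878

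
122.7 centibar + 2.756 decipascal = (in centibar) 122.7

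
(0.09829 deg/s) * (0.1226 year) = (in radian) 6633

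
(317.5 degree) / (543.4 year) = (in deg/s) 1.853e-08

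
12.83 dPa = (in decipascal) 12.83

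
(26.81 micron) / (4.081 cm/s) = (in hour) 1.825e-07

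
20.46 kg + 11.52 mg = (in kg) 20.46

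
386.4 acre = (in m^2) 1.564e+06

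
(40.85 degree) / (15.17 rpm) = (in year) 1.423e-08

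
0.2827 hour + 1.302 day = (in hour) 31.53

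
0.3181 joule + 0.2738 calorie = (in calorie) 0.3498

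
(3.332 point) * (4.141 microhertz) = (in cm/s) 4.868e-07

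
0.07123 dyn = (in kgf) 7.263e-08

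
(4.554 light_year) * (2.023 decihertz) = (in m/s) 8.716e+15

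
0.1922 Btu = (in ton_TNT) 4.847e-08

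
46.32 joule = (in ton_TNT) 1.107e-08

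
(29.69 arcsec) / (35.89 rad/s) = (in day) 4.642e-11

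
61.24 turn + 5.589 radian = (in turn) 62.13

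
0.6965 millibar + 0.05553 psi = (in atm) 0.004466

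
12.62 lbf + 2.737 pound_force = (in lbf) 15.36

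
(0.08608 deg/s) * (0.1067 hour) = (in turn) 0.09185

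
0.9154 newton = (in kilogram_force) 0.09334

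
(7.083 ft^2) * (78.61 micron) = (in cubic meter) 5.173e-05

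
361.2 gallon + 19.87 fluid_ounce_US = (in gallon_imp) 300.9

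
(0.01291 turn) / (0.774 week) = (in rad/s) 1.733e-07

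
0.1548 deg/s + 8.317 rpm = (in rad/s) 0.8737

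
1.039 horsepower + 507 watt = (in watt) 1282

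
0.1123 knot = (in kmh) 0.208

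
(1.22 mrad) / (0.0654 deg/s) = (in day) 1.237e-05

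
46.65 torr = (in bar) 0.06219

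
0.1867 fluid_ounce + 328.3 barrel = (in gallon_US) 1.379e+04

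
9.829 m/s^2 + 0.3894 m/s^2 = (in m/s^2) 10.22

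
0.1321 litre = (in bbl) 0.0008309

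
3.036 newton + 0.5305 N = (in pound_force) 0.8018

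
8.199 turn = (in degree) 2952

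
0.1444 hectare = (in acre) 0.3568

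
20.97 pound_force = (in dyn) 9.328e+06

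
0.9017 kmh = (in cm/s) 25.05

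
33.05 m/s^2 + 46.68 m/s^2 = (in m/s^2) 79.73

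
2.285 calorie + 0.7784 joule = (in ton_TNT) 2.471e-09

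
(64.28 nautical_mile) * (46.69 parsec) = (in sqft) 1.846e+24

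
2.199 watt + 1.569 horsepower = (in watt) 1172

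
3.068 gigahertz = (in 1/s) 3.068e+09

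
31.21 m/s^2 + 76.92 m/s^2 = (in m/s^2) 108.1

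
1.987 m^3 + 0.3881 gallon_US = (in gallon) 525.3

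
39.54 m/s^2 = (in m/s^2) 39.54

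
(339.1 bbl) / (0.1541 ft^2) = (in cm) 3.766e+05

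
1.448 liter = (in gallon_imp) 0.3185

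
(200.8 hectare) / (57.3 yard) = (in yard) 4.191e+04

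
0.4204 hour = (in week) 0.002502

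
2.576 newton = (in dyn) 2.576e+05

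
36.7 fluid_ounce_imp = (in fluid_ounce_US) 35.26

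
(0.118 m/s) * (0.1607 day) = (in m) 1638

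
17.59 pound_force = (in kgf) 7.979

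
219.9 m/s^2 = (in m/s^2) 219.9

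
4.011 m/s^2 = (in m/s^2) 4.011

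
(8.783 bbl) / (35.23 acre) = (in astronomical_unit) 6.547e-17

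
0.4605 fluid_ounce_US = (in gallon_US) 0.003598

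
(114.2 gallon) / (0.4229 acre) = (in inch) 0.009945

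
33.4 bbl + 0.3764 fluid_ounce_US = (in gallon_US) 1403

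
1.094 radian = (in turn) 0.1741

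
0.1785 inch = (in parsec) 1.469e-19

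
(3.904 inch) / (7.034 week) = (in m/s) 2.331e-08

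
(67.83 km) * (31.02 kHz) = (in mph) 4.707e+09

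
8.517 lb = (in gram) 3863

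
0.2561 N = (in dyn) 2.561e+04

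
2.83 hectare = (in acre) 6.993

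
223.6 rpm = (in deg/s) 1342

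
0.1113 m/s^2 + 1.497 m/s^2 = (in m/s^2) 1.608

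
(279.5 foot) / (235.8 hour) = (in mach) 2.947e-07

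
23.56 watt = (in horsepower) 0.03159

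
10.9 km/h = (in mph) 6.773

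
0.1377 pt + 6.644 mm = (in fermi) 6.693e+12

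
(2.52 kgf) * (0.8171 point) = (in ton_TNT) 1.703e-12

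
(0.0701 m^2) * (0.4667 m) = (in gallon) 8.643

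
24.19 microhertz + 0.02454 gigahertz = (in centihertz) 2.454e+09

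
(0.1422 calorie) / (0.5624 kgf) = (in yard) 0.118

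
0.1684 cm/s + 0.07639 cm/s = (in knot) 0.004758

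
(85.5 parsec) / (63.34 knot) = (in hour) 2.249e+13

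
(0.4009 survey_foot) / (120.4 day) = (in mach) 3.45e-11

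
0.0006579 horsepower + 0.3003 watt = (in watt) 0.7909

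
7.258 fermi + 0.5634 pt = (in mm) 0.1988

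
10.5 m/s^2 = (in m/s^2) 10.5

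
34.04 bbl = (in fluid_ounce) 1.83e+05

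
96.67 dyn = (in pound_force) 0.0002173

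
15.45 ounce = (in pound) 0.9656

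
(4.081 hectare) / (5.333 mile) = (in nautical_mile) 0.002567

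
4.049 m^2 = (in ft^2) 43.58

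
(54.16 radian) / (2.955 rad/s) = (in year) 5.812e-07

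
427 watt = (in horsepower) 0.5726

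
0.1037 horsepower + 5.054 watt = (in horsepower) 0.1105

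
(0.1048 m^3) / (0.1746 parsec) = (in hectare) 1.945e-21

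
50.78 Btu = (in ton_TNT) 1.28e-05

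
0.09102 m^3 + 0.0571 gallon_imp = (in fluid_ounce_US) 3087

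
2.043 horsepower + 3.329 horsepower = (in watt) 4006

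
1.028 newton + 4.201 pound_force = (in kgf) 2.01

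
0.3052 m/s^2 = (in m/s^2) 0.3052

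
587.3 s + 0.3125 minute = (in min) 10.1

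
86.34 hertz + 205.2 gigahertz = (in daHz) 2.052e+10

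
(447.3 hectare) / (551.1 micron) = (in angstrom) 8.116e+19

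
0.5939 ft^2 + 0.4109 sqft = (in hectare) 9.335e-06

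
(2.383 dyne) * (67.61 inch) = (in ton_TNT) 9.781e-15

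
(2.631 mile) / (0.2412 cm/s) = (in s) 1.755e+06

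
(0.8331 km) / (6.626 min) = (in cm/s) 209.6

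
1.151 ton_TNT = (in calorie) 1.151e+09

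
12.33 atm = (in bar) 12.49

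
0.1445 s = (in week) 2.389e-07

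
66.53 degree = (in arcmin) 3992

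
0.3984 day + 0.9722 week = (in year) 0.01974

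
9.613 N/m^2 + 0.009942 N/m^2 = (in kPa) 0.009623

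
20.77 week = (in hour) 3489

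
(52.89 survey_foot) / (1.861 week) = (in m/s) 1.432e-05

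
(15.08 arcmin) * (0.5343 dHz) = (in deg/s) 0.01343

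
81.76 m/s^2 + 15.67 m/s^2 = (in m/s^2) 97.43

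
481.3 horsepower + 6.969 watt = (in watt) 3.589e+05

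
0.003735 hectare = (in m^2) 37.35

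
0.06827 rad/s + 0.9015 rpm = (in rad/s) 0.1627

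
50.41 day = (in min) 7.259e+04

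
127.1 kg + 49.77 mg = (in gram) 1.271e+05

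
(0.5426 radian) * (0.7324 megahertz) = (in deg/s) 2.277e+07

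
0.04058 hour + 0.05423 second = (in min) 2.436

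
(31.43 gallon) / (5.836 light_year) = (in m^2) 2.155e-18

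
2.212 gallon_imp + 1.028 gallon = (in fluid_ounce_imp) 490.9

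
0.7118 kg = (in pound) 1.569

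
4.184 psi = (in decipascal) 2.885e+05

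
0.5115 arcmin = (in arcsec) 30.69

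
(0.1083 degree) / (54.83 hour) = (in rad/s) 9.576e-09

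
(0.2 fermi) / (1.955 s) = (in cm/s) 1.023e-14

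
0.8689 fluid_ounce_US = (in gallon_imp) 0.005652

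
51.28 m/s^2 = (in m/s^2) 51.28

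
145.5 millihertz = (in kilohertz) 0.0001455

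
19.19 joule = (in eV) 1.198e+20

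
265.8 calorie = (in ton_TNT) 2.658e-07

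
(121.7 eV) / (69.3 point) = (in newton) 7.976e-16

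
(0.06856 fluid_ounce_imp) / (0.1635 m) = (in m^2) 1.191e-05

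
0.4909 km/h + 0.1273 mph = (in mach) 0.0005676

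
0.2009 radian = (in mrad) 200.9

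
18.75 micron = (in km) 1.875e-08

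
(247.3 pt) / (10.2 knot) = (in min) 0.0002771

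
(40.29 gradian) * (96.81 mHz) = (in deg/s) 3.51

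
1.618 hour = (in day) 0.06742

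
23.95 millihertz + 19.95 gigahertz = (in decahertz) 1.995e+09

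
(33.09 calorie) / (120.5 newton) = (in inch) 45.23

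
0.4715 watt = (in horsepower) 0.0006323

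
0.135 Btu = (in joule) 142.4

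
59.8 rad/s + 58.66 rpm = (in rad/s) 65.94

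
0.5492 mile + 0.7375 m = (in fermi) 8.846e+17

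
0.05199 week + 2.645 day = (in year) 0.008244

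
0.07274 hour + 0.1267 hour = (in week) 0.001187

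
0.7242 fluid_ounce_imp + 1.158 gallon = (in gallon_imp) 0.9688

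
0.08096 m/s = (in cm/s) 8.096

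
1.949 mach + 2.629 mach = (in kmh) 5612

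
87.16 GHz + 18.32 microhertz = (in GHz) 87.16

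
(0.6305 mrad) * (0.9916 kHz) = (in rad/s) 0.6252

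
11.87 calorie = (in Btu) 0.04707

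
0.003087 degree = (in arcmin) 0.1852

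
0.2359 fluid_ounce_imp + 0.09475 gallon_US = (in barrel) 0.002298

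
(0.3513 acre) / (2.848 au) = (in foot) 1.095e-08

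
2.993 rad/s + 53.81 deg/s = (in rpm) 37.55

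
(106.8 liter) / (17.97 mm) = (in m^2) 5.943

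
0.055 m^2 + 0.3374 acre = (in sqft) 1.47e+04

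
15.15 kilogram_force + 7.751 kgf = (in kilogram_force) 22.9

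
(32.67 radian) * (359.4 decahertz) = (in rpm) 1.121e+06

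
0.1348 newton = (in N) 0.1348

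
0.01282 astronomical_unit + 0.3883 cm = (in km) 1.918e+06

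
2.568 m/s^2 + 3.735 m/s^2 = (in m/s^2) 6.303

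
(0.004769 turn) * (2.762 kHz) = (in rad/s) 82.76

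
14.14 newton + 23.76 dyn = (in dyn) 1.414e+06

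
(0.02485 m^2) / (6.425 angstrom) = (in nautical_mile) 2.088e+04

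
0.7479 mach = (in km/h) 916.8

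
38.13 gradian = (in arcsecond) 1.235e+05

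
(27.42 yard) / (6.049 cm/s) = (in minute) 6.908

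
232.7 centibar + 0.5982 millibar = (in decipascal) 2.328e+06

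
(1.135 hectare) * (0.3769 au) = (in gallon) 1.691e+17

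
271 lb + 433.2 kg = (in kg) 556.1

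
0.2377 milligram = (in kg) 2.377e-07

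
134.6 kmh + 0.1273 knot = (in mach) 0.11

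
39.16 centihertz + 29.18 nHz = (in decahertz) 0.03916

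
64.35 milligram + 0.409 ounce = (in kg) 0.01166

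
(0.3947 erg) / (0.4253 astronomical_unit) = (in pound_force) 1.395e-19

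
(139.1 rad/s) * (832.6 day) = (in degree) 5.733e+11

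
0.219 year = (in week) 11.42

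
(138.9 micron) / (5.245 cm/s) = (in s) 0.002648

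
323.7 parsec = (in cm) 9.988e+20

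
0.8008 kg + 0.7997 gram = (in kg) 0.8016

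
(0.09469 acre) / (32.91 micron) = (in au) 7.783e-05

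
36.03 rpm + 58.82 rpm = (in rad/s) 9.933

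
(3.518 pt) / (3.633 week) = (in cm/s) 5.648e-08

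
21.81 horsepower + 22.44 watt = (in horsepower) 21.84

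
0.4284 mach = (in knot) 283.5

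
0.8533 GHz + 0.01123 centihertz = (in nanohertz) 8.533e+17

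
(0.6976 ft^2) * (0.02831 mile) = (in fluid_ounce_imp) 1.039e+05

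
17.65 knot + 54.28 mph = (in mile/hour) 74.59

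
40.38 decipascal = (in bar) 4.038e-05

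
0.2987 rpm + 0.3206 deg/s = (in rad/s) 0.03688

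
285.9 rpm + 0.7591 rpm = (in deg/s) 1720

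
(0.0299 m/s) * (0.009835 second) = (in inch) 0.01158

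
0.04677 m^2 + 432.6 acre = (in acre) 432.6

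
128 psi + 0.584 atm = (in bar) 9.417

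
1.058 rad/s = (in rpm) 10.1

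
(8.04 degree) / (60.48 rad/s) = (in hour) 6.445e-07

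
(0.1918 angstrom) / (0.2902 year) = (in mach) 6.155e-21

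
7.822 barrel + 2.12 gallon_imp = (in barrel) 7.883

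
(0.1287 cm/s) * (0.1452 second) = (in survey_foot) 0.0006131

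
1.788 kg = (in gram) 1788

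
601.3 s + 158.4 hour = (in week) 0.9439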